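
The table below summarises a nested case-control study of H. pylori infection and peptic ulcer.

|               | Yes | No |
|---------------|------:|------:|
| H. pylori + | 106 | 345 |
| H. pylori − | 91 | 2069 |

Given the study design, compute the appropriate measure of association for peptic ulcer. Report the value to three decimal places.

6.986

Cells: a = 106, b = 345, c = 91, d = 2069.
This is a nested case-control study: participants were sampled on outcome status, so risks in the source population cannot be estimated directly — relative risk is not valid here. The odds ratio is the appropriate measure.
OR = (a·d)/(b·c) = (106 × 2069) / (345 × 91) = 219314 / 31395 = 6.98563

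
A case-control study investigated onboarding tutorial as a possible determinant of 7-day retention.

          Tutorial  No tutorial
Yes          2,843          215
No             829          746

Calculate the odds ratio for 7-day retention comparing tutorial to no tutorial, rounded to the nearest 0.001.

Reading the table with exposure as columns: a = 2843 (Tutorial, case), b = 829 (Tutorial, non-case), c = 215 (No tutorial, case), d = 746.
OR = (a·d)/(b·c) = (2843 × 746) / (829 × 215) = 2120878 / 178235 = 11.89934
The odds of 7-day retention are about 11.90 times as high in the tutorial group.

11.899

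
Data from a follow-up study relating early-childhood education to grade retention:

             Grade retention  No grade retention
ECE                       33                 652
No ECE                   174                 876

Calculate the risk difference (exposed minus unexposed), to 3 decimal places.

-0.118

Cells: a = 33, b = 652, c = 174, d = 876.
Risk in exposed = 33/685 = 0.048175; risk in unexposed = 174/1050 = 0.165714.
Risk difference = 0.048175 − 0.165714 = -0.117539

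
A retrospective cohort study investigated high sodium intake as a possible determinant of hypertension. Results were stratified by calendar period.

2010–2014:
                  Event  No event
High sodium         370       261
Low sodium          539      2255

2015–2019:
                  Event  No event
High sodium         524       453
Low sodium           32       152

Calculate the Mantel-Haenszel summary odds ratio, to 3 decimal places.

5.829

OR_MH = Σ(aᵢdᵢ/nᵢ) / Σ(bᵢcᵢ/nᵢ), where nᵢ is the stratum total.
Stratum 1 (2010–2014): n = 3425; a·d/n = 370·2255/3425 = 243.6058; b·c/n = 261·539/3425 = 41.0742
Stratum 2 (2015–2019): n = 1161; a·d/n = 524·152/1161 = 68.6029; b·c/n = 453·32/1161 = 12.4858
OR_MH = (243.6058 + 68.6029) / (41.0742 + 12.4858) = 312.2088 / 53.5599 = 5.82915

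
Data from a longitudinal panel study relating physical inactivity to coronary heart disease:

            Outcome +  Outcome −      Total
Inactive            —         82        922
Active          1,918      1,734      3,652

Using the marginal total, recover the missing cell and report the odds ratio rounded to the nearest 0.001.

The missing cell is in the exposed row: 922 − 82 = 840.
So a = 840, b = 82, c = 1918, d = 1734.
OR = (a·d)/(b·c) = (840 × 1734) / (82 × 1918) = 1456560 / 157276 = 9.26117

9.261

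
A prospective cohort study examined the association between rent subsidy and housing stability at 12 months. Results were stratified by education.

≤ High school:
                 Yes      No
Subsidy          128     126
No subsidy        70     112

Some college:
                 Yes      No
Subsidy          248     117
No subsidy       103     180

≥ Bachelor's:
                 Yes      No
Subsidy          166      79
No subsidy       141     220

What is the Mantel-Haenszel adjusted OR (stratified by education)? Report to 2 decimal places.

2.83

OR_MH = Σ(aᵢdᵢ/nᵢ) / Σ(bᵢcᵢ/nᵢ), where nᵢ is the stratum total.
Stratum 1 (≤ High school): n = 436; a·d/n = 128·112/436 = 32.8807; b·c/n = 126·70/436 = 20.2294
Stratum 2 (Some college): n = 648; a·d/n = 248·180/648 = 68.8889; b·c/n = 117·103/648 = 18.5972
Stratum 3 (≥ Bachelor's): n = 606; a·d/n = 166·220/606 = 60.2640; b·c/n = 79·141/606 = 18.3812
OR_MH = (32.8807 + 68.8889 + 60.2640) / (20.2294 + 18.5972 + 18.3812) = 162.0336 / 57.2078 = 2.83237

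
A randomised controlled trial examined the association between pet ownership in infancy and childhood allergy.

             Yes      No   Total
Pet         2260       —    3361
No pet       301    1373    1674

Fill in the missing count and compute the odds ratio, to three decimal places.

9.363

The missing cell is in the exposed row: 3361 − 2260 = 1101.
So a = 2260, b = 1101, c = 301, d = 1373.
OR = (a·d)/(b·c) = (2260 × 1373) / (1101 × 301) = 3102980 / 331401 = 9.36322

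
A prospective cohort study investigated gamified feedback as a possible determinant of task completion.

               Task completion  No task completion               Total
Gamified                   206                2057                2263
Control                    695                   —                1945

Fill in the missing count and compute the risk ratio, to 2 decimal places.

The missing cell is in the unexposed row: 1945 − 695 = 1250.
So a = 206, b = 2057, c = 695, d = 1250.
RR = [a/(a+b)] / [c/(c+d)] = (206/2263) / (695/1945) = 0.09103/0.35733 = 0.25475

0.25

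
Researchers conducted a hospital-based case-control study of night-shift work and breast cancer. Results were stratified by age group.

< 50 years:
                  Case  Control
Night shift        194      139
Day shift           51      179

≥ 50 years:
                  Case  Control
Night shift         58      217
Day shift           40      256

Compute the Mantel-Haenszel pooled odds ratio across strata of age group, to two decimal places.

3.15

OR_MH = Σ(aᵢdᵢ/nᵢ) / Σ(bᵢcᵢ/nᵢ), where nᵢ is the stratum total.
Stratum 1 (< 50 years): n = 563; a·d/n = 194·179/563 = 61.6803; b·c/n = 139·51/563 = 12.5915
Stratum 2 (≥ 50 years): n = 571; a·d/n = 58·256/571 = 26.0035; b·c/n = 217·40/571 = 15.2014
OR_MH = (61.6803 + 26.0035) / (12.5915 + 15.2014) = 87.6838 / 27.7929 = 3.15490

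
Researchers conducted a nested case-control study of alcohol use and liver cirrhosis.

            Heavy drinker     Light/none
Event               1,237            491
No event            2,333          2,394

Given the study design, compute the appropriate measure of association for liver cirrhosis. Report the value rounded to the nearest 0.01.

Reading the table with exposure as columns: a = 1237 (Heavy drinker, case), b = 2333 (Heavy drinker, non-case), c = 491 (Light/none, case), d = 2394.
This is a nested case-control study: participants were sampled on outcome status, so risks in the source population cannot be estimated directly — relative risk is not valid here. The odds ratio is the appropriate measure.
OR = (a·d)/(b·c) = (1237 × 2394) / (2333 × 491) = 2961378 / 1145503 = 2.58522

2.59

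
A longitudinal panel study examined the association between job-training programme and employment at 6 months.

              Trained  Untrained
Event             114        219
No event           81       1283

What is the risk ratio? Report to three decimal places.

4.010

Reading the table with exposure as columns: a = 114 (Trained, case), b = 81 (Trained, non-case), c = 219 (Untrained, case), d = 1283.
Risk in exposed = 114/195 = 0.58462; risk in unexposed = 219/1502 = 0.14581.
RR = 0.58462 / 0.14581 = 4.00955
The risk among the exposed is 4.01 times that among the unexposed.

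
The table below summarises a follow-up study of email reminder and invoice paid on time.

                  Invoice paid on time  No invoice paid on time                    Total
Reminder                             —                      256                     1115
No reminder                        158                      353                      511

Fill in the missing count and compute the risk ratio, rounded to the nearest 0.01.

2.49

The missing cell is in the exposed row: 1115 − 256 = 859.
So a = 859, b = 256, c = 158, d = 353.
RR = [a/(a+b)] / [c/(c+d)] = (859/1115) / (158/511) = 0.77040/0.30920 = 2.49162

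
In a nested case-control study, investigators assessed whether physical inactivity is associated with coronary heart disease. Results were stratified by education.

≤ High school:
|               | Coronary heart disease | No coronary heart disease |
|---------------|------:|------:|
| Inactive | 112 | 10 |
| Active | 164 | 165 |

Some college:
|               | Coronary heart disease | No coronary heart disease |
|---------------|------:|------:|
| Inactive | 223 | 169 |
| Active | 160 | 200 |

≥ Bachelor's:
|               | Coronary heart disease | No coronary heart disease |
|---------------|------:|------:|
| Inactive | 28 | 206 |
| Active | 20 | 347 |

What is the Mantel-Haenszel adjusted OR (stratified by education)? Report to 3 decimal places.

2.507

OR_MH = Σ(aᵢdᵢ/nᵢ) / Σ(bᵢcᵢ/nᵢ), where nᵢ is the stratum total.
Stratum 1 (≤ High school): n = 451; a·d/n = 112·165/451 = 40.9756; b·c/n = 10·164/451 = 3.6364
Stratum 2 (Some college): n = 752; a·d/n = 223·200/752 = 59.3085; b·c/n = 169·160/752 = 35.9574
Stratum 3 (≥ Bachelor's): n = 601; a·d/n = 28·347/601 = 16.1664; b·c/n = 206·20/601 = 6.8552
OR_MH = (40.9756 + 59.3085 + 16.1664) / (3.6364 + 35.9574 + 6.8552) = 116.4505 / 46.4491 = 2.50706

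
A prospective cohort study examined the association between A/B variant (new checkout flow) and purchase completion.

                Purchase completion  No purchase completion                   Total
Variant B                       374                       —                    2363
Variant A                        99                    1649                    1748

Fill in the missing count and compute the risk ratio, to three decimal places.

The missing cell is in the exposed row: 2363 − 374 = 1989.
So a = 374, b = 1989, c = 99, d = 1649.
RR = [a/(a+b)] / [c/(c+d)] = (374/2363) / (99/1748) = 0.15827/0.05664 = 2.79456

2.795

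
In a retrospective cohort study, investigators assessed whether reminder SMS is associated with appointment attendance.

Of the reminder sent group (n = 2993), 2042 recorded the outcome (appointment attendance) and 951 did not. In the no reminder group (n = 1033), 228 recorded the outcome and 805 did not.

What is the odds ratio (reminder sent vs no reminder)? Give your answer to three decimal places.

7.581

From the description: a = 2042, b = 951, c = 228, d = 805.
OR = (a·d)/(b·c) = (2042 × 805) / (951 × 228) = 1643810 / 216828 = 7.58117
The odds of appointment attendance are about 7.58 times as high in the reminder sent group.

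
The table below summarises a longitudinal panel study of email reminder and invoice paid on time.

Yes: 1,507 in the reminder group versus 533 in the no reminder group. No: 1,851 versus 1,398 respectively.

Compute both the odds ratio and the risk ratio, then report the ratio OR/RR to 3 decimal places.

From the description: a = 1507, b = 1851, c = 533, d = 1398.
OR = (1507·1398)/(1851·533) = 2106786/986583 = 2.13544
Risk in exposed = 1507/3358 = 0.44878; risk in unexposed = 533/1931 = 0.27602; RR = 1.62588
OR/RR = 2.13544 / 1.62588 = 1.31341
The outcome is not rare, so the OR lies further from 1 than the RR.

1.313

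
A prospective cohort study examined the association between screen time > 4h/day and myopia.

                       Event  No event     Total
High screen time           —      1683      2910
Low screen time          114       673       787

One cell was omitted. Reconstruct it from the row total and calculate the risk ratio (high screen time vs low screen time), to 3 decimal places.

The missing cell is in the exposed row: 2910 − 1683 = 1227.
So a = 1227, b = 1683, c = 114, d = 673.
RR = [a/(a+b)] / [c/(c+d)] = (1227/2910) / (114/787) = 0.42165/0.14485 = 2.91086

2.911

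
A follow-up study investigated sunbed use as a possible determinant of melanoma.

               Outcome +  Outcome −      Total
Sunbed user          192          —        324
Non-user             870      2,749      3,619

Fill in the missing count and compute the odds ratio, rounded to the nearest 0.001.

4.596

The missing cell is in the exposed row: 324 − 192 = 132.
So a = 192, b = 132, c = 870, d = 2749.
OR = (a·d)/(b·c) = (192 × 2749) / (132 × 870) = 527808 / 114840 = 4.59603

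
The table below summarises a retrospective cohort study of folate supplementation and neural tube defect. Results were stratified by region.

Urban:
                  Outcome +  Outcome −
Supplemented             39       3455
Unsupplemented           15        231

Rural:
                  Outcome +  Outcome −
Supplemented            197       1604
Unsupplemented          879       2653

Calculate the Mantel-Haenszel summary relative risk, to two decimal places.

0.43

RR_MH = Σ(aᵢ·n₀ᵢ/nᵢ) / Σ(cᵢ·n₁ᵢ/nᵢ), with n₁ᵢ = aᵢ+bᵢ (exposed), n₀ᵢ = cᵢ+dᵢ (unexposed), nᵢ = n₁ᵢ+n₀ᵢ.
Stratum 1 (Urban): n₁ = 3494, n₀ = 246, n = 3740; a·n₀/n = 39·246/3740 = 2.5652; c·n₁/n = 15·3494/3740 = 14.0134
Stratum 2 (Rural): n₁ = 1801, n₀ = 3532, n = 5333; a·n₀/n = 197·3532/5333 = 130.4714; c·n₁/n = 879·1801/5333 = 296.8459
RR_MH = (2.5652 + 130.4714) / (14.0134 + 296.8459) = 133.0366 / 310.8592 = 0.42796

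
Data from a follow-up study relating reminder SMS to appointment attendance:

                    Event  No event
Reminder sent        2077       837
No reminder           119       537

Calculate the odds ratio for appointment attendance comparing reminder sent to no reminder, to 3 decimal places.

Cells: a = 2077, b = 837, c = 119, d = 537.
OR = (a·d)/(b·c) = (2077 × 537) / (837 × 119) = 1115349 / 99603 = 11.19795
The odds of appointment attendance are about 11.20 times as high in the reminder sent group.

11.198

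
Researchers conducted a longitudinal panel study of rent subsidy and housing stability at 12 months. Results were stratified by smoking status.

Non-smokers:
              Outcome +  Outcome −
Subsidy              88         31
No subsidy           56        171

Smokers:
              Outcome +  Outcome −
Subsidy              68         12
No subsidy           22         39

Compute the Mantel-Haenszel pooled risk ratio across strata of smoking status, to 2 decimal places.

RR_MH = Σ(aᵢ·n₀ᵢ/nᵢ) / Σ(cᵢ·n₁ᵢ/nᵢ), with n₁ᵢ = aᵢ+bᵢ (exposed), n₀ᵢ = cᵢ+dᵢ (unexposed), nᵢ = n₁ᵢ+n₀ᵢ.
Stratum 1 (Non-smokers): n₁ = 119, n₀ = 227, n = 346; a·n₀/n = 88·227/346 = 57.7341; c·n₁/n = 56·119/346 = 19.2601
Stratum 2 (Smokers): n₁ = 80, n₀ = 61, n = 141; a·n₀/n = 68·61/141 = 29.4184; c·n₁/n = 22·80/141 = 12.4823
RR_MH = (57.7341 + 29.4184) / (19.2601 + 12.4823) = 87.1525 / 31.7424 = 2.74562

2.75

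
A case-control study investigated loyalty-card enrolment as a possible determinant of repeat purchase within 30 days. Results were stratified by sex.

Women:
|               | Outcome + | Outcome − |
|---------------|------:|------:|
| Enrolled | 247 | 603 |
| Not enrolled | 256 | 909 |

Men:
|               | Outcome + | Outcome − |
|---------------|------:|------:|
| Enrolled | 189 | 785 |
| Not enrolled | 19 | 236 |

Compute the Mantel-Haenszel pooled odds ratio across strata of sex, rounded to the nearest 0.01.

OR_MH = Σ(aᵢdᵢ/nᵢ) / Σ(bᵢcᵢ/nᵢ), where nᵢ is the stratum total.
Stratum 1 (Women): n = 2015; a·d/n = 247·909/2015 = 111.4258; b·c/n = 603·256/2015 = 76.6094
Stratum 2 (Men): n = 1229; a·d/n = 189·236/1229 = 36.2929; b·c/n = 785·19/1229 = 12.1359
OR_MH = (111.4258 + 36.2929) / (76.6094 + 12.1359) = 147.7187 / 88.7453 = 1.66452

1.66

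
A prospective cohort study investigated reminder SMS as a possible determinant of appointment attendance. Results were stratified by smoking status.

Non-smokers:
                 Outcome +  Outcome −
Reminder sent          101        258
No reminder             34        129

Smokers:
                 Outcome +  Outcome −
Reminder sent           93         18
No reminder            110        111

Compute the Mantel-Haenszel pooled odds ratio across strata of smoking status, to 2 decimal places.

2.46

OR_MH = Σ(aᵢdᵢ/nᵢ) / Σ(bᵢcᵢ/nᵢ), where nᵢ is the stratum total.
Stratum 1 (Non-smokers): n = 522; a·d/n = 101·129/522 = 24.9598; b·c/n = 258·34/522 = 16.8046
Stratum 2 (Smokers): n = 332; a·d/n = 93·111/332 = 31.0934; b·c/n = 18·110/332 = 5.9639
OR_MH = (24.9598 + 31.0934) / (16.8046 + 5.9639) = 56.0531 / 22.7685 = 2.46188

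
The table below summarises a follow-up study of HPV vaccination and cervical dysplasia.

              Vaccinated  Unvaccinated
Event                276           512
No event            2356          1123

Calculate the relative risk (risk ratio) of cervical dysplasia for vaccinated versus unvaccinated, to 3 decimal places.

Reading the table with exposure as columns: a = 276 (Vaccinated, case), b = 2356 (Vaccinated, non-case), c = 512 (Unvaccinated, case), d = 1123.
Risk in exposed = 276/2632 = 0.10486; risk in unexposed = 512/1635 = 0.31315.
RR = 0.10486 / 0.31315 = 0.33487
The risk is 67% lower among the exposed than among the unexposed.

0.335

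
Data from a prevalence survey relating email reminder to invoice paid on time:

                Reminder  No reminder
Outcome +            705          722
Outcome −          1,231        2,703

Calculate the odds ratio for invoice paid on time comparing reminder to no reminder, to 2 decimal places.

2.14

Reading the table with exposure as columns: a = 705 (Reminder, case), b = 1231 (Reminder, non-case), c = 722 (No reminder, case), d = 2703.
OR = (a·d)/(b·c) = (705 × 2703) / (1231 × 722) = 1905615 / 888782 = 2.14407
The odds of invoice paid on time are about 2.14 times as high in the reminder group.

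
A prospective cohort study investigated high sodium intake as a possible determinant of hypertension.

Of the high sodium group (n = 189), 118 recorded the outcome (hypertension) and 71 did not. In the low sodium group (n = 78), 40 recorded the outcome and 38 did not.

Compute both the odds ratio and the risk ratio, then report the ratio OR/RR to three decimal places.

From the description: a = 118, b = 71, c = 40, d = 38.
OR = (118·38)/(71·40) = 4484/2840 = 1.57887
Risk in exposed = 118/189 = 0.62434; risk in unexposed = 40/78 = 0.51282; RR = 1.21746
OR/RR = 1.57887 / 1.21746 = 1.29686
The outcome is not rare, so the OR lies further from 1 than the RR.

1.297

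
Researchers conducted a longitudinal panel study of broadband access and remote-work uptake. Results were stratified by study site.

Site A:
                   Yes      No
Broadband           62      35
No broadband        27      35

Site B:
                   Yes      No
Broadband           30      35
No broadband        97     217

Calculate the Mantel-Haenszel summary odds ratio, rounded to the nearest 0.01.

2.07

OR_MH = Σ(aᵢdᵢ/nᵢ) / Σ(bᵢcᵢ/nᵢ), where nᵢ is the stratum total.
Stratum 1 (Site A): n = 159; a·d/n = 62·35/159 = 13.6478; b·c/n = 35·27/159 = 5.9434
Stratum 2 (Site B): n = 379; a·d/n = 30·217/379 = 17.1768; b·c/n = 35·97/379 = 8.9578
OR_MH = (13.6478 + 17.1768) / (5.9434 + 8.9578) = 30.8246 / 14.9012 = 2.06860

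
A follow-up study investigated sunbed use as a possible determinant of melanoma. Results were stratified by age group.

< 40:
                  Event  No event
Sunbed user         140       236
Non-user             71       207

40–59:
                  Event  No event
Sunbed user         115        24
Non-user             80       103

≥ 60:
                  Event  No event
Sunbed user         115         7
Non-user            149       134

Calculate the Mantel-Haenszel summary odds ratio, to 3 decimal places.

3.488

OR_MH = Σ(aᵢdᵢ/nᵢ) / Σ(bᵢcᵢ/nᵢ), where nᵢ is the stratum total.
Stratum 1 (< 40): n = 654; a·d/n = 140·207/654 = 44.3119; b·c/n = 236·71/654 = 25.6208
Stratum 2 (40–59): n = 322; a·d/n = 115·103/322 = 36.7857; b·c/n = 24·80/322 = 5.9627
Stratum 3 (≥ 60): n = 405; a·d/n = 115·134/405 = 38.0494; b·c/n = 7·149/405 = 2.5753
OR_MH = (44.3119 + 36.7857 + 38.0494) / (25.6208 + 5.9627 + 2.5753) = 119.1470 / 34.1588 = 3.48803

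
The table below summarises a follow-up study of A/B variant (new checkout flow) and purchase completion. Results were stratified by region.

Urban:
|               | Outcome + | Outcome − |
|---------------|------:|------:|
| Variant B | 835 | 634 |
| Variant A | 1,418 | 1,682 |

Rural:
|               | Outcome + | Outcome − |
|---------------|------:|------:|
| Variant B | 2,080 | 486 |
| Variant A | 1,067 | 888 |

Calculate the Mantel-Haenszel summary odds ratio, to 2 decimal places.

OR_MH = Σ(aᵢdᵢ/nᵢ) / Σ(bᵢcᵢ/nᵢ), where nᵢ is the stratum total.
Stratum 1 (Urban): n = 4569; a·d/n = 835·1682/4569 = 307.3911; b·c/n = 634·1418/4569 = 196.7634
Stratum 2 (Rural): n = 4521; a·d/n = 2080·888/4521 = 408.5468; b·c/n = 486·1067/4521 = 114.7007
OR_MH = (307.3911 + 408.5468) / (196.7634 + 114.7007) = 715.9379 / 311.4641 = 2.29862

2.30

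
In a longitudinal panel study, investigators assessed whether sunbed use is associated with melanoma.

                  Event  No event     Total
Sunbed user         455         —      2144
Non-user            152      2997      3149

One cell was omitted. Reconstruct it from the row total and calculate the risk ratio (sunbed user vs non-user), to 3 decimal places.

The missing cell is in the exposed row: 2144 − 455 = 1689.
So a = 455, b = 1689, c = 152, d = 2997.
RR = [a/(a+b)] / [c/(c+d)] = (455/2144) / (152/3149) = 0.21222/0.04827 = 4.39659

4.397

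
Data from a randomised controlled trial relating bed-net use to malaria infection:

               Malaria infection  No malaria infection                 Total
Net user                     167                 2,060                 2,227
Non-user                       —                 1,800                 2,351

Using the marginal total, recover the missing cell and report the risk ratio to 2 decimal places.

The missing cell is in the unexposed row: 2351 − 1800 = 551.
So a = 167, b = 2060, c = 551, d = 1800.
RR = [a/(a+b)] / [c/(c+d)] = (167/2227) / (551/2351) = 0.07499/0.23437 = 0.31996

0.32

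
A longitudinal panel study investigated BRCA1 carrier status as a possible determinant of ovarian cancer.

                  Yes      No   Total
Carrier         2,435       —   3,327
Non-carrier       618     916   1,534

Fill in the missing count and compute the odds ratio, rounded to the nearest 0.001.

The missing cell is in the exposed row: 3327 − 2435 = 892.
So a = 2435, b = 892, c = 618, d = 916.
OR = (a·d)/(b·c) = (2435 × 916) / (892 × 618) = 2230460 / 551256 = 4.04614

4.046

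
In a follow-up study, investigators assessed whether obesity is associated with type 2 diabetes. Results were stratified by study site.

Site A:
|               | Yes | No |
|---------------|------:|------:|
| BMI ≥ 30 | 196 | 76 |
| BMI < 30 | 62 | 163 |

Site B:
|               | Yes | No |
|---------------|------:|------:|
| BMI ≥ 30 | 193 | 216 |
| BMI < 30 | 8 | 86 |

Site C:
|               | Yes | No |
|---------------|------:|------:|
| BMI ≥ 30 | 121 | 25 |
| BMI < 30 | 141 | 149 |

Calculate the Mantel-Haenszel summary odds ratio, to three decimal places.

6.601

OR_MH = Σ(aᵢdᵢ/nᵢ) / Σ(bᵢcᵢ/nᵢ), where nᵢ is the stratum total.
Stratum 1 (Site A): n = 497; a·d/n = 196·163/497 = 64.2817; b·c/n = 76·62/497 = 9.4809
Stratum 2 (Site B): n = 503; a·d/n = 193·86/503 = 32.9980; b·c/n = 216·8/503 = 3.4354
Stratum 3 (Site C): n = 436; a·d/n = 121·149/436 = 41.3509; b·c/n = 25·141/436 = 8.0849
OR_MH = (64.2817 + 32.9980 + 41.3509) / (9.4809 + 3.4354 + 8.0849) = 138.6306 / 21.0011 = 6.60110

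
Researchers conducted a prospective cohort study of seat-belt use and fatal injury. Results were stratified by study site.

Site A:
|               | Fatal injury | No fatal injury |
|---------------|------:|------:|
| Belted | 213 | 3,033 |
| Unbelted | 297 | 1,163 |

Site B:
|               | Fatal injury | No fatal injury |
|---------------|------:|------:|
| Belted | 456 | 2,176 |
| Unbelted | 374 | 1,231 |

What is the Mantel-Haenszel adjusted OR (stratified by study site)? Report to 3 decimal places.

0.483

OR_MH = Σ(aᵢdᵢ/nᵢ) / Σ(bᵢcᵢ/nᵢ), where nᵢ is the stratum total.
Stratum 1 (Site A): n = 4706; a·d/n = 213·1163/4706 = 52.6390; b·c/n = 3033·297/4706 = 191.4154
Stratum 2 (Site B): n = 4237; a·d/n = 456·1231/4237 = 132.4843; b·c/n = 2176·374/4237 = 192.0755
OR_MH = (52.6390 + 132.4843) / (191.4154 + 192.0755) = 185.1233 / 383.4910 = 0.48273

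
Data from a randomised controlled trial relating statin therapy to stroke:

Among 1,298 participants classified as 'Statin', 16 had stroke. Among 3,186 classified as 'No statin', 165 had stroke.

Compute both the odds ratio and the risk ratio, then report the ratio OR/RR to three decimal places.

From the description: a = 16, b = 1282, c = 165, d = 3021.
OR = (16·3021)/(1282·165) = 48336/211530 = 0.22851
Risk in exposed = 16/1298 = 0.01233; risk in unexposed = 165/3186 = 0.05179; RR = 0.23802
OR/RR = 0.22851 / 0.23802 = 0.96005
The outcome is rare in both groups, so OR ≈ RR (ratio near 1).

0.960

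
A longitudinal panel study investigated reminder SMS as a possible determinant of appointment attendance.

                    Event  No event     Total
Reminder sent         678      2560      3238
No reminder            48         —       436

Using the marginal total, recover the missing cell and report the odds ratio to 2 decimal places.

The missing cell is in the unexposed row: 436 − 48 = 388.
So a = 678, b = 2560, c = 48, d = 388.
OR = (a·d)/(b·c) = (678 × 388) / (2560 × 48) = 263064 / 122880 = 2.14082

2.14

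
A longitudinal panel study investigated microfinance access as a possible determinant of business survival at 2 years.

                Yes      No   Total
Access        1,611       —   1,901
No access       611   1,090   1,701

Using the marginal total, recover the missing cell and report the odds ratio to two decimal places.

The missing cell is in the exposed row: 1901 − 1611 = 290.
So a = 1611, b = 290, c = 611, d = 1090.
OR = (a·d)/(b·c) = (1611 × 1090) / (290 × 611) = 1755990 / 177190 = 9.91021

9.91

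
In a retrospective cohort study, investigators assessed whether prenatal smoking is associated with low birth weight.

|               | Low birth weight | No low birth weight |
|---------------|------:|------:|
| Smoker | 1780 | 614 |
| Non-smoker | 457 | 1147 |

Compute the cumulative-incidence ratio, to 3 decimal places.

Cells: a = 1780, b = 614, c = 457, d = 1147.
Risk in exposed = 1780/2394 = 0.74353; risk in unexposed = 457/1604 = 0.28491.
RR = 0.74353 / 0.28491 = 2.60966
The risk among the exposed is 2.61 times that among the unexposed.

2.610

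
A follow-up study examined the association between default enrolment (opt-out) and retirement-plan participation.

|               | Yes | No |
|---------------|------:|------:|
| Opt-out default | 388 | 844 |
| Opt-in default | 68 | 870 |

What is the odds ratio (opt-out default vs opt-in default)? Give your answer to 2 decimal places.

Cells: a = 388, b = 844, c = 68, d = 870.
OR = (a·d)/(b·c) = (388 × 870) / (844 × 68) = 337560 / 57392 = 5.88166
The odds of retirement-plan participation are about 5.88 times as high in the opt-out default group.

5.88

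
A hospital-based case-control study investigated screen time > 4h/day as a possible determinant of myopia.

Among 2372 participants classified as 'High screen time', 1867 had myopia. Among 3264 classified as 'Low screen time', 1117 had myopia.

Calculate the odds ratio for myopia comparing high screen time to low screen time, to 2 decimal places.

7.11

From the description: a = 1867, b = 505, c = 1117, d = 2147.
OR = (a·d)/(b·c) = (1867 × 2147) / (505 × 1117) = 4008449 / 564085 = 7.10611
The odds of myopia are about 7.11 times as high in the high screen time group.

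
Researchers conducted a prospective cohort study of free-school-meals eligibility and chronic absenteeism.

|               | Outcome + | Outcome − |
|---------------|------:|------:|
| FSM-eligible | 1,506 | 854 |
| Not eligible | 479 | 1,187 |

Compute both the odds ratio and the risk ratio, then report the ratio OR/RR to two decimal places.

1.97

Cells: a = 1506, b = 854, c = 479, d = 1187.
OR = (1506·1187)/(854·479) = 1787622/409066 = 4.37001
Risk in exposed = 1506/2360 = 0.63814; risk in unexposed = 479/1666 = 0.28752; RR = 2.21949
OR/RR = 4.37001 / 2.21949 = 1.96893
The outcome is not rare, so the OR lies further from 1 than the RR.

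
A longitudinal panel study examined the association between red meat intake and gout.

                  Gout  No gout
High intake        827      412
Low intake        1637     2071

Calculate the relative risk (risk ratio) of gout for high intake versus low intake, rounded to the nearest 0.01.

1.51

Cells: a = 827, b = 412, c = 1637, d = 2071.
Risk in exposed = 827/1239 = 0.66747; risk in unexposed = 1637/3708 = 0.44148.
RR = 0.66747 / 0.44148 = 1.51191
The risk among the exposed is 1.51 times that among the unexposed.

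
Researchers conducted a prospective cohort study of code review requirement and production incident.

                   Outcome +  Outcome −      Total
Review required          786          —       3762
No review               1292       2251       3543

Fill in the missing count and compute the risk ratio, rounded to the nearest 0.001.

0.573

The missing cell is in the exposed row: 3762 − 786 = 2976.
So a = 786, b = 2976, c = 1292, d = 2251.
RR = [a/(a+b)] / [c/(c+d)] = (786/3762) / (1292/3543) = 0.20893/0.36466 = 0.57294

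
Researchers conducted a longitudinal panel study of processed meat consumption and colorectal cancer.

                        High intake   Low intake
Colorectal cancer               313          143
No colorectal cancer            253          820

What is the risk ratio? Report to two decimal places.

Reading the table with exposure as columns: a = 313 (High intake, case), b = 253 (High intake, non-case), c = 143 (Low intake, case), d = 820.
Risk in exposed = 313/566 = 0.55300; risk in unexposed = 143/963 = 0.14849.
RR = 0.55300 / 0.14849 = 3.72407
The risk among the exposed is 3.72 times that among the unexposed.

3.72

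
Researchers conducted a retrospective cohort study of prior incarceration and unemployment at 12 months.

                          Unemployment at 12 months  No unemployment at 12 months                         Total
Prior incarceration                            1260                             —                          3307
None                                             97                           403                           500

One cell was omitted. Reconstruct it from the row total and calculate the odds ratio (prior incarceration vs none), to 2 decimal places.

2.56

The missing cell is in the exposed row: 3307 − 1260 = 2047.
So a = 1260, b = 2047, c = 97, d = 403.
OR = (a·d)/(b·c) = (1260 × 403) / (2047 × 97) = 507780 / 198559 = 2.55733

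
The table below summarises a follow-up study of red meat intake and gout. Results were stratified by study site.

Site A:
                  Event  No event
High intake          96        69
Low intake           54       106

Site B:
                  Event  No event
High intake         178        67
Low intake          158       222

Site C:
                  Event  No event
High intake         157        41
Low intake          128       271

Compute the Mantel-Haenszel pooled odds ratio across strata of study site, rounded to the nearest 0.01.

4.46

OR_MH = Σ(aᵢdᵢ/nᵢ) / Σ(bᵢcᵢ/nᵢ), where nᵢ is the stratum total.
Stratum 1 (Site A): n = 325; a·d/n = 96·106/325 = 31.3108; b·c/n = 69·54/325 = 11.4646
Stratum 2 (Site B): n = 625; a·d/n = 178·222/625 = 63.2256; b·c/n = 67·158/625 = 16.9376
Stratum 3 (Site C): n = 597; a·d/n = 157·271/597 = 71.2680; b·c/n = 41·128/597 = 8.7906
OR_MH = (31.3108 + 63.2256 + 71.2680) / (11.4646 + 16.9376 + 8.7906) = 165.8044 / 37.1928 = 4.45797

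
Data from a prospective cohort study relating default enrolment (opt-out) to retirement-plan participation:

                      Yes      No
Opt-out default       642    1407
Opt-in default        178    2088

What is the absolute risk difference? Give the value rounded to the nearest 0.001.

Cells: a = 642, b = 1407, c = 178, d = 2088.
Risk in exposed = 642/2049 = 0.313324; risk in unexposed = 178/2266 = 0.078553.
Risk difference = 0.313324 − 0.078553 = 0.234771

0.235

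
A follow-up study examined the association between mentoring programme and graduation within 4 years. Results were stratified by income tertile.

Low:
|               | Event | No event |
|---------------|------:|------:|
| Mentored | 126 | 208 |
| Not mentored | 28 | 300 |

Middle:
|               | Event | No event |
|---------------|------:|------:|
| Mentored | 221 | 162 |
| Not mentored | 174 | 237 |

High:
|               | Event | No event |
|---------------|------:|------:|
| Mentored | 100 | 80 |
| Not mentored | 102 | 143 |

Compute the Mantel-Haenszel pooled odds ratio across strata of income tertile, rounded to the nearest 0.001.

2.468

OR_MH = Σ(aᵢdᵢ/nᵢ) / Σ(bᵢcᵢ/nᵢ), where nᵢ is the stratum total.
Stratum 1 (Low): n = 662; a·d/n = 126·300/662 = 57.0997; b·c/n = 208·28/662 = 8.7976
Stratum 2 (Middle): n = 794; a·d/n = 221·237/794 = 65.9660; b·c/n = 162·174/794 = 35.5013
Stratum 3 (High): n = 425; a·d/n = 100·143/425 = 33.6471; b·c/n = 80·102/425 = 19.2000
OR_MH = (57.0997 + 65.9660 + 33.6471) / (8.7976 + 35.5013 + 19.2000) = 156.7128 / 63.4988 = 2.46796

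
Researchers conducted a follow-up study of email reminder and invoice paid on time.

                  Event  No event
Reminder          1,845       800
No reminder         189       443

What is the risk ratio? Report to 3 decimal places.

Cells: a = 1845, b = 800, c = 189, d = 443.
Risk in exposed = 1845/2645 = 0.69754; risk in unexposed = 189/632 = 0.29905.
RR = 0.69754 / 0.29905 = 2.33252
The risk among the exposed is 2.33 times that among the unexposed.

2.333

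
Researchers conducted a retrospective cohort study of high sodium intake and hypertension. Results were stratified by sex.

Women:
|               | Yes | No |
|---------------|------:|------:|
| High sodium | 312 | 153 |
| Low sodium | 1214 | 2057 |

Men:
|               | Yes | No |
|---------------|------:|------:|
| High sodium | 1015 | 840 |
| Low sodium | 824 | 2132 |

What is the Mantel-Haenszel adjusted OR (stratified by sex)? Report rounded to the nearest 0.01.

OR_MH = Σ(aᵢdᵢ/nᵢ) / Σ(bᵢcᵢ/nᵢ), where nᵢ is the stratum total.
Stratum 1 (Women): n = 3736; a·d/n = 312·2057/3736 = 171.7837; b·c/n = 153·1214/3736 = 49.7168
Stratum 2 (Men): n = 4811; a·d/n = 1015·2132/4811 = 449.7984; b·c/n = 840·824/4811 = 143.8703
OR_MH = (171.7837 + 449.7984) / (49.7168 + 143.8703) = 621.5821 / 193.5871 = 3.21087

3.21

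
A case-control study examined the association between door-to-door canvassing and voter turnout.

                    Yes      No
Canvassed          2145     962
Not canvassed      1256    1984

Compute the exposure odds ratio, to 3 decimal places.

Cells: a = 2145, b = 962, c = 1256, d = 1984.
OR = (a·d)/(b·c) = (2145 × 1984) / (962 × 1256) = 4255680 / 1208272 = 3.52212
The odds of voter turnout are about 3.52 times as high in the canvassed group.

3.522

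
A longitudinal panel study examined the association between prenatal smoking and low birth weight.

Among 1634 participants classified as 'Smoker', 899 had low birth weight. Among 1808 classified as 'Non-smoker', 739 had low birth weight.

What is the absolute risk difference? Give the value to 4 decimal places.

From the description: a = 899, b = 735, c = 739, d = 1069.
Risk in exposed = 899/1634 = 0.550184; risk in unexposed = 739/1808 = 0.408739.
Risk difference = 0.550184 − 0.408739 = 0.141445

0.1414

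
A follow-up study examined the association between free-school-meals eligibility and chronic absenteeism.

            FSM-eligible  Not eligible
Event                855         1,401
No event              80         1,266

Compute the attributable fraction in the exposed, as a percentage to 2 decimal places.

Reading the table with exposure as columns: a = 855 (FSM-eligible, case), b = 80 (FSM-eligible, non-case), c = 1401 (Not eligible, case), d = 1266.
Risk in exposed = 855/935 = 0.91444; risk in unexposed = 1401/2667 = 0.52531.
RR = 0.91444/0.52531 = 1.74076
AR% = (RR − 1)/RR × 100 = (1.74076 − 1)/1.74076 × 100 = 42.5539%

42.55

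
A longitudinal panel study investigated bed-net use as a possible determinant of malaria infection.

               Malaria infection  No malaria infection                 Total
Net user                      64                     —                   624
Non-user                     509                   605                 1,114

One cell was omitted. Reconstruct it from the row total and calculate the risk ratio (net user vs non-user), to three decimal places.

0.224

The missing cell is in the exposed row: 624 − 64 = 560.
So a = 64, b = 560, c = 509, d = 605.
RR = [a/(a+b)] / [c/(c+d)] = (64/624) / (509/1114) = 0.10256/0.45691 = 0.22447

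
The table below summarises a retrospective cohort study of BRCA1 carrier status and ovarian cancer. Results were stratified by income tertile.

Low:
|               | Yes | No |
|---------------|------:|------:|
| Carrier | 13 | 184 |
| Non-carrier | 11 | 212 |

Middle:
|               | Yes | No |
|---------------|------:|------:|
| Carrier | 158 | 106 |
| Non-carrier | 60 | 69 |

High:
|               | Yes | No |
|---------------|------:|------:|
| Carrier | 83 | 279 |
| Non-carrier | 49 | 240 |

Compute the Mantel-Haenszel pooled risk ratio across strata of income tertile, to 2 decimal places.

RR_MH = Σ(aᵢ·n₀ᵢ/nᵢ) / Σ(cᵢ·n₁ᵢ/nᵢ), with n₁ᵢ = aᵢ+bᵢ (exposed), n₀ᵢ = cᵢ+dᵢ (unexposed), nᵢ = n₁ᵢ+n₀ᵢ.
Stratum 1 (Low): n₁ = 197, n₀ = 223, n = 420; a·n₀/n = 13·223/420 = 6.9024; c·n₁/n = 11·197/420 = 5.1595
Stratum 2 (Middle): n₁ = 264, n₀ = 129, n = 393; a·n₀/n = 158·129/393 = 51.8626; c·n₁/n = 60·264/393 = 40.3053
Stratum 3 (High): n₁ = 362, n₀ = 289, n = 651; a·n₀/n = 83·289/651 = 36.8464; c·n₁/n = 49·362/651 = 27.2473
RR_MH = (6.9024 + 51.8626 + 36.8464) / (5.1595 + 40.3053 + 27.2473) = 95.6114 / 72.7122 = 1.31493

1.31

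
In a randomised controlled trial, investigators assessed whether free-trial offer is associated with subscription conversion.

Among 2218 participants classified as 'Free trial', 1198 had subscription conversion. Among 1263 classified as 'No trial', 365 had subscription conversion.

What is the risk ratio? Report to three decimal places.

1.869

From the description: a = 1198, b = 1020, c = 365, d = 898.
Risk in exposed = 1198/2218 = 0.54013; risk in unexposed = 365/1263 = 0.28899.
RR = 0.54013 / 0.28899 = 1.86898
The risk among the exposed is 1.87 times that among the unexposed.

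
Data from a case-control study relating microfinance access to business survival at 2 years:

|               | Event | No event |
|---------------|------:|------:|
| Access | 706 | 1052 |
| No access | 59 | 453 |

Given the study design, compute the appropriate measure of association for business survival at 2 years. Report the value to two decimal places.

5.15

Cells: a = 706, b = 1052, c = 59, d = 453.
This is a case-control study: participants were sampled on outcome status, so risks in the source population cannot be estimated directly — relative risk is not valid here. The odds ratio is the appropriate measure.
OR = (a·d)/(b·c) = (706 × 453) / (1052 × 59) = 319818 / 62068 = 5.15270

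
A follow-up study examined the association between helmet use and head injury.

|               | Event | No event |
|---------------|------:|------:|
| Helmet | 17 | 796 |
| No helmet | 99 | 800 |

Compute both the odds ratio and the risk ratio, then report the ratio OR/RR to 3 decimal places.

Cells: a = 17, b = 796, c = 99, d = 800.
OR = (17·800)/(796·99) = 13600/78804 = 0.17258
Risk in exposed = 17/813 = 0.02091; risk in unexposed = 99/899 = 0.11012; RR = 0.18988
OR/RR = 0.17258 / 0.18988 = 0.90888
The outcome is not rare, so the OR lies further from 1 than the RR.

0.909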